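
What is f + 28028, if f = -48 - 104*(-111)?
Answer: 39524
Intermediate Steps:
f = 11496 (f = -48 + 11544 = 11496)
f + 28028 = 11496 + 28028 = 39524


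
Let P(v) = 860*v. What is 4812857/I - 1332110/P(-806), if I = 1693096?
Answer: 346865389/72803128 ≈ 4.7644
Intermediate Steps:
4812857/I - 1332110/P(-806) = 4812857/1693096 - 1332110/(860*(-806)) = 4812857*(1/1693096) - 1332110/(-693160) = 4812857/1693096 - 1332110*(-1/693160) = 4812857/1693096 + 10247/5332 = 346865389/72803128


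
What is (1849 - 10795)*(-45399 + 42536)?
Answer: 25612398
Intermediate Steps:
(1849 - 10795)*(-45399 + 42536) = -8946*(-2863) = 25612398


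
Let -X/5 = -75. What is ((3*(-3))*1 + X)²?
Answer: 133956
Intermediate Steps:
X = 375 (X = -5*(-75) = 375)
((3*(-3))*1 + X)² = ((3*(-3))*1 + 375)² = (-9*1 + 375)² = (-9 + 375)² = 366² = 133956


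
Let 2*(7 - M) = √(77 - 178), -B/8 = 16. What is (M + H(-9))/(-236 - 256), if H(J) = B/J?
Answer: -191/4428 + I*√101/984 ≈ -0.043135 + 0.010213*I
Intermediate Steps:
B = -128 (B = -8*16 = -128)
M = 7 - I*√101/2 (M = 7 - √(77 - 178)/2 = 7 - I*√101/2 ≈ 7.0 - 5.0249*I)
H(J) = -128/J
(M + H(-9))/(-236 - 256) = ((7 - I*√101/2) - 128/(-9))/(-236 - 256) = ((7 - I*√101/2) - 128*(-⅑))/(-492) = ((7 - I*√101/2) + 128/9)*(-1/492) = (191/9 - I*√101/2)*(-1/492) = -191/4428 + I*√101/984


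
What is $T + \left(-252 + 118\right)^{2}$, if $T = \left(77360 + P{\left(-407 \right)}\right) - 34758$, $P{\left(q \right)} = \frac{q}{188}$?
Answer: $\frac{11384497}{188} \approx 60556.0$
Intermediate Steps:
$P{\left(q \right)} = \frac{q}{188}$ ($P{\left(q \right)} = q \frac{1}{188} = \frac{q}{188}$)
$T = \frac{8008769}{188}$ ($T = \left(77360 + \frac{1}{188} \left(-407\right)\right) - 34758 = \left(77360 - \frac{407}{188}\right) - 34758 = \frac{14543273}{188} - 34758 = \frac{8008769}{188} \approx 42600.0$)
$T + \left(-252 + 118\right)^{2} = \frac{8008769}{188} + \left(-252 + 118\right)^{2} = \frac{8008769}{188} + \left(-134\right)^{2} = \frac{8008769}{188} + 17956 = \frac{11384497}{188}$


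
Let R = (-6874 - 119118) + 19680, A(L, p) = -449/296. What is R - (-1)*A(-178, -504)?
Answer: -31468801/296 ≈ -1.0631e+5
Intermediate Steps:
A(L, p) = -449/296 (A(L, p) = -449*1/296 = -449/296)
R = -106312 (R = -125992 + 19680 = -106312)
R - (-1)*A(-178, -504) = -106312 - (-1)*(-449)/296 = -106312 - 1*449/296 = -106312 - 449/296 = -31468801/296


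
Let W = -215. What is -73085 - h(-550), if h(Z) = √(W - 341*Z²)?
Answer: -73085 - I*√103152715 ≈ -73085.0 - 10156.0*I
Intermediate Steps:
h(Z) = √(-215 - 341*Z²)
-73085 - h(-550) = -73085 - √(-215 - 341*(-550)²) = -73085 - √(-215 - 341*302500) = -73085 - √(-215 - 103152500) = -73085 - √(-103152715) = -73085 - I*√103152715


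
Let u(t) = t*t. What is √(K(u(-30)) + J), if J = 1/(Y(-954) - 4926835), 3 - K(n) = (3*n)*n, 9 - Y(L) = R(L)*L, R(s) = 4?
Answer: I*√58893474019965542710/4923010 ≈ 1558.8*I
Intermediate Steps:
Y(L) = 9 - 4*L
u(t) = t²
K(n) = 3 - 3*n² (K(n) = 3 - 3*n*n = 3 - 3*n²)
J = -1/4923010 (J = 1/((9 - 4*(-954)) - 4926835) = 1/((9 + 3816) - 4926835) = 1/(3825 - 4926835) = 1/(-4923010) = -1/4923010 ≈ -2.0313e-7)
√(K(u(-30)) + J) = √((3 - 3*((-30)²)²) - 1/4923010) = √((3 - 3*900²) - 1/4923010) = √((3 - 3*810000) - 1/4923010) = √((3 - 2430000) - 1/4923010) = √(-2429997 - 1/4923010) = √(-11962899530971/4923010) = I*√58893474019965542710/4923010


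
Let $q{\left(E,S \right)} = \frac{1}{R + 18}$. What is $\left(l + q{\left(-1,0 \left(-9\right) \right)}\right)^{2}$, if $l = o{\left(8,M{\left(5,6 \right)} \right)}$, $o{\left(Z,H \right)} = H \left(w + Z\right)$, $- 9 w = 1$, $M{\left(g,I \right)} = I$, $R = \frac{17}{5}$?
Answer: $\frac{231313681}{103041} \approx 2244.9$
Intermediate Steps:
$R = \frac{17}{5}$ ($R = 17 \cdot \frac{1}{5} = \frac{17}{5} \approx 3.4$)
$w = - \frac{1}{9}$ ($w = \left(- \frac{1}{9}\right) 1 = - \frac{1}{9} \approx -0.11111$)
$q{\left(E,S \right)} = \frac{5}{107}$ ($q{\left(E,S \right)} = \frac{1}{\frac{17}{5} + 18} = \frac{1}{\frac{107}{5}} = \frac{5}{107}$)
$o{\left(Z,H \right)} = H \left(- \frac{1}{9} + Z\right)$
$l = \frac{142}{3}$ ($l = 6 \left(- \frac{1}{9} + 8\right) = 6 \cdot \frac{71}{9} = \frac{142}{3} \approx 47.333$)
$\left(l + q{\left(-1,0 \left(-9\right) \right)}\right)^{2} = \left(\frac{142}{3} + \frac{5}{107}\right)^{2} = \left(\frac{15209}{321}\right)^{2} = \frac{231313681}{103041}$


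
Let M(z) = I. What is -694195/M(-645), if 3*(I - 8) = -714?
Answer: 138839/46 ≈ 3018.2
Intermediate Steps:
I = -230 (I = 8 + (⅓)*(-714) = 8 - 238 = -230)
M(z) = -230
-694195/M(-645) = -694195/(-230) = -694195*(-1/230) = 138839/46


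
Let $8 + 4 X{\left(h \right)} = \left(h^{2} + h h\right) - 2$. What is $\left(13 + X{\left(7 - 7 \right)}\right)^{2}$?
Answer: $\frac{441}{4} \approx 110.25$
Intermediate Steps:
$X{\left(h \right)} = - \frac{5}{2} + \frac{h^{2}}{2}$ ($X{\left(h \right)} = -2 + \frac{\left(h^{2} + h h\right) - 2}{4} = -2 + \frac{\left(h^{2} + h^{2}\right) - 2}{4} = -2 + \frac{2 h^{2} - 2}{4} = -2 + \frac{-2 + 2 h^{2}}{4} = -2 + \left(- \frac{1}{2} + \frac{h^{2}}{2}\right) = - \frac{5}{2} + \frac{h^{2}}{2}$)
$\left(13 + X{\left(7 - 7 \right)}\right)^{2} = \left(13 - \left(\frac{5}{2} - \frac{\left(7 - 7\right)^{2}}{2}\right)\right)^{2} = \left(13 - \left(\frac{5}{2} - \frac{0^{2}}{2}\right)\right)^{2} = \left(13 + \left(- \frac{5}{2} + \frac{1}{2} \cdot 0\right)\right)^{2} = \left(13 + \left(- \frac{5}{2} + 0\right)\right)^{2} = \left(13 - \frac{5}{2}\right)^{2} = \left(\frac{21}{2}\right)^{2} = \frac{441}{4}$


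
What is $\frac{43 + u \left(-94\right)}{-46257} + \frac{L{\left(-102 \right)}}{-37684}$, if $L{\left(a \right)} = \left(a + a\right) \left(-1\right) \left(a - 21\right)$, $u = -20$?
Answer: $\frac{90684526}{145262399} \approx 0.62428$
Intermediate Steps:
$L{\left(a \right)} = - 2 a \left(-21 + a\right)$ ($L{\left(a \right)} = 2 a \left(-1\right) \left(-21 + a\right) = - 2 a \left(-21 + a\right)$)
$\frac{43 + u \left(-94\right)}{-46257} + \frac{L{\left(-102 \right)}}{-37684} = \frac{43 - -1880}{-46257} + \frac{2 \left(-102\right) \left(21 - -102\right)}{-37684} = \left(43 + 1880\right) \left(- \frac{1}{46257}\right) + 2 \left(-102\right) \left(21 + 102\right) \left(- \frac{1}{37684}\right) = 1923 \left(- \frac{1}{46257}\right) + 2 \left(-102\right) 123 \left(- \frac{1}{37684}\right) = - \frac{641}{15419} - - \frac{6273}{9421} = - \frac{641}{15419} + \frac{6273}{9421} = \frac{90684526}{145262399}$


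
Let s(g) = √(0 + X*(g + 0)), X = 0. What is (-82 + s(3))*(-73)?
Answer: 5986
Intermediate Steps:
s(g) = 0 (s(g) = √(0 + 0*(g + 0)) = √(0 + 0*g) = √(0 + 0) = √0 = 0)
(-82 + s(3))*(-73) = (-82 + 0)*(-73) = -82*(-73) = 5986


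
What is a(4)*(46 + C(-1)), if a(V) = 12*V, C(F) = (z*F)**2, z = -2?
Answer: 2400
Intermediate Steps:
C(F) = 4*F**2 (C(F) = (-2*F)**2 = 4*F**2)
a(4)*(46 + C(-1)) = (12*4)*(46 + 4*(-1)**2) = 48*(46 + 4*1) = 48*(46 + 4) = 48*50 = 2400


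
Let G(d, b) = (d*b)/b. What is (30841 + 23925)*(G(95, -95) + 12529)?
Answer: 691365984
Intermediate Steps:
G(d, b) = d (G(d, b) = (b*d)/b = d)
(30841 + 23925)*(G(95, -95) + 12529) = (30841 + 23925)*(95 + 12529) = 54766*12624 = 691365984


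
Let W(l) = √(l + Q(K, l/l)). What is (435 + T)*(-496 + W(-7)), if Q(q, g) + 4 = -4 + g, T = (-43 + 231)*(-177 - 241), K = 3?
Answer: 38761904 - 78149*I*√14 ≈ 3.8762e+7 - 2.9241e+5*I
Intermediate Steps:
T = -78584 (T = 188*(-418) = -78584)
Q(q, g) = -8 + g (Q(q, g) = -4 + (-4 + g) = -8 + g)
W(l) = √(-7 + l) (W(l) = √(l + (-8 + l/l)) = √(l + (-8 + 1)) = √(l - 7) = √(-7 + l))
(435 + T)*(-496 + W(-7)) = (435 - 78584)*(-496 + √(-7 - 7)) = -78149*(-496 + √(-14)) = -78149*(-496 + I*√14) = 38761904 - 78149*I*√14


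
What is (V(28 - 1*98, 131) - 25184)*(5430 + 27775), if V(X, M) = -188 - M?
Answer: -846827115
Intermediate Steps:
(V(28 - 1*98, 131) - 25184)*(5430 + 27775) = ((-188 - 1*131) - 25184)*(5430 + 27775) = ((-188 - 131) - 25184)*33205 = (-319 - 25184)*33205 = -25503*33205 = -846827115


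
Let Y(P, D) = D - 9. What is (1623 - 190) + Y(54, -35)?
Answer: 1389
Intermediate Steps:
Y(P, D) = -9 + D
(1623 - 190) + Y(54, -35) = (1623 - 190) + (-9 - 35) = 1433 - 44 = 1389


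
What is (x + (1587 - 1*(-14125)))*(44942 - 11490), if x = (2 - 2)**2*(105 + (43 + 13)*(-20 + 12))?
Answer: 525597824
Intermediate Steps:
x = 0 (x = 0**2*(105 + 56*(-8)) = 0*(105 - 448) = 0*(-343) = 0)
(x + (1587 - 1*(-14125)))*(44942 - 11490) = (0 + (1587 - 1*(-14125)))*(44942 - 11490) = (0 + (1587 + 14125))*33452 = (0 + 15712)*33452 = 15712*33452 = 525597824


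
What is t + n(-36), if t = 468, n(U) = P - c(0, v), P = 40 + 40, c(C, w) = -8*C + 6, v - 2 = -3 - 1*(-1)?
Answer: 542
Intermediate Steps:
v = 0 (v = 2 + (-3 - 1*(-1)) = 2 + (-3 + 1) = 2 - 2 = 0)
c(C, w) = 6 - 8*C
P = 80
n(U) = 74 (n(U) = 80 - (6 - 8*0) = 80 - (6 + 0) = 80 - 1*6 = 80 - 6 = 74)
t + n(-36) = 468 + 74 = 542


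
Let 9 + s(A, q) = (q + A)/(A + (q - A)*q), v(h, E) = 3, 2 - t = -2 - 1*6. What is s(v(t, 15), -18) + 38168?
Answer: 4846188/127 ≈ 38159.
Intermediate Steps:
t = 10 (t = 2 - (-2 - 1*6) = 2 - (-2 - 6) = 2 - 1*(-8) = 2 + 8 = 10)
s(A, q) = -9 + (A + q)/(A + q*(q - A)) (s(A, q) = -9 + (q + A)/(A + (q - A)*q) = -9 + (A + q)/(A + q*(q - A)))
s(v(t, 15), -18) + 38168 = (-18 - 9*(-18)² - 8*3 + 9*3*(-18))/(3 + (-18)² - 1*3*(-18)) + 38168 = (-18 - 9*324 - 24 - 486)/(3 + 324 + 54) + 38168 = (-18 - 2916 - 24 - 486)/381 + 38168 = (1/381)*(-3444) + 38168 = -1148/127 + 38168 = 4846188/127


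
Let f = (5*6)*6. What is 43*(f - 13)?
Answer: 7181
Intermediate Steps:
f = 180 (f = 30*6 = 180)
43*(f - 13) = 43*(180 - 13) = 43*167 = 7181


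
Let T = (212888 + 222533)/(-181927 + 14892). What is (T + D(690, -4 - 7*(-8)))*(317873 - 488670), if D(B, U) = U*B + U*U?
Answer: -100062866756013/15185 ≈ -6.5896e+9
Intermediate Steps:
D(B, U) = U² + B*U (D(B, U) = B*U + U² = U² + B*U)
T = -435421/167035 (T = 435421/(-167035) = 435421*(-1/167035) = -435421/167035 ≈ -2.6068)
(T + D(690, -4 - 7*(-8)))*(317873 - 488670) = (-435421/167035 + (-4 - 7*(-8))*(690 + (-4 - 7*(-8))))*(317873 - 488670) = (-435421/167035 + (-4 + 56)*(690 + (-4 + 56)))*(-170797) = (-435421/167035 + 52*(690 + 52))*(-170797) = (-435421/167035 + 52*742)*(-170797) = (-435421/167035 + 38584)*(-170797) = (6444443019/167035)*(-170797) = -100062866756013/15185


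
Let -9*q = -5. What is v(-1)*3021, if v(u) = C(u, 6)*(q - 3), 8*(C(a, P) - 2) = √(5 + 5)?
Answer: -44308/3 - 11077*√10/12 ≈ -17688.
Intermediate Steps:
q = 5/9 (q = -⅑*(-5) = 5/9 ≈ 0.55556)
C(a, P) = 2 + √10/8 (C(a, P) = 2 + √(5 + 5)/8 = 2 + √10/8)
v(u) = -44/9 - 11*√10/36 (v(u) = (2 + √10/8)*(5/9 - 3) = (2 + √10/8)*(-22/9) = -44/9 - 11*√10/36)
v(-1)*3021 = (-44/9 - 11*√10/36)*3021 = -44308/3 - 11077*√10/12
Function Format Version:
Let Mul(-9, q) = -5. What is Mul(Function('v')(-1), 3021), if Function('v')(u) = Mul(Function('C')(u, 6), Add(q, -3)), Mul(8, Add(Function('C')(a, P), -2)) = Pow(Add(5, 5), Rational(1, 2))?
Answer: Add(Rational(-44308, 3), Mul(Rational(-11077, 12), Pow(10, Rational(1, 2)))) ≈ -17688.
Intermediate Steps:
q = Rational(5, 9) (q = Mul(Rational(-1, 9), -5) = Rational(5, 9) ≈ 0.55556)
Function('C')(a, P) = Add(2, Mul(Rational(1, 8), Pow(10, Rational(1, 2)))) (Function('C')(a, P) = Add(2, Mul(Rational(1, 8), Pow(Add(5, 5), Rational(1, 2)))) = Add(2, Mul(Rational(1, 8), Pow(10, Rational(1, 2)))))
Function('v')(u) = Add(Rational(-44, 9), Mul(Rational(-11, 36), Pow(10, Rational(1, 2)))) (Function('v')(u) = Mul(Add(2, Mul(Rational(1, 8), Pow(10, Rational(1, 2)))), Add(Rational(5, 9), -3)) = Mul(Add(2, Mul(Rational(1, 8), Pow(10, Rational(1, 2)))), Rational(-22, 9)) = Add(Rational(-44, 9), Mul(Rational(-11, 36), Pow(10, Rational(1, 2)))))
Mul(Function('v')(-1), 3021) = Mul(Add(Rational(-44, 9), Mul(Rational(-11, 36), Pow(10, Rational(1, 2)))), 3021) = Add(Rational(-44308, 3), Mul(Rational(-11077, 12), Pow(10, Rational(1, 2))))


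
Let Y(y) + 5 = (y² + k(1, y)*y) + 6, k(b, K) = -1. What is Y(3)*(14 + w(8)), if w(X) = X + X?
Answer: 210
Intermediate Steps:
w(X) = 2*X
Y(y) = 1 + y² - y (Y(y) = -5 + ((y² - y) + 6) = -5 + (6 + y² - y) = 1 + y² - y)
Y(3)*(14 + w(8)) = (1 + 3² - 1*3)*(14 + 2*8) = (1 + 9 - 3)*(14 + 16) = 7*30 = 210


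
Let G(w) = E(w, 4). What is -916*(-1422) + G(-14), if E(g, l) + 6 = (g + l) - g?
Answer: 1302550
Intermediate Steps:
E(g, l) = -6 + l (E(g, l) = -6 + ((g + l) - g) = -6 + l)
G(w) = -2 (G(w) = -6 + 4 = -2)
-916*(-1422) + G(-14) = -916*(-1422) - 2 = 1302552 - 2 = 1302550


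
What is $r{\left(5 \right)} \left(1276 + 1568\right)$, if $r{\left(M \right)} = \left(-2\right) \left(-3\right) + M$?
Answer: $31284$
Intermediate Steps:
$r{\left(M \right)} = 6 + M$
$r{\left(5 \right)} \left(1276 + 1568\right) = \left(6 + 5\right) \left(1276 + 1568\right) = 11 \cdot 2844 = 31284$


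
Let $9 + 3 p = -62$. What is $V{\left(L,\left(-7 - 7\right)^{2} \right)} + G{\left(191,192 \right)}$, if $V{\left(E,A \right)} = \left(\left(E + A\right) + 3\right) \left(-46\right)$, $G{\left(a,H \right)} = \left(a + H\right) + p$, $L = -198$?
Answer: $\frac{940}{3} \approx 313.33$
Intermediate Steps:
$p = - \frac{71}{3}$ ($p = -3 + \frac{1}{3} \left(-62\right) = -3 - \frac{62}{3} = - \frac{71}{3} \approx -23.667$)
$G{\left(a,H \right)} = - \frac{71}{3} + H + a$ ($G{\left(a,H \right)} = \left(a + H\right) - \frac{71}{3} = \left(H + a\right) - \frac{71}{3} = - \frac{71}{3} + H + a$)
$V{\left(E,A \right)} = -138 - 46 A - 46 E$ ($V{\left(E,A \right)} = \left(\left(A + E\right) + 3\right) \left(-46\right) = \left(3 + A + E\right) \left(-46\right) = -138 - 46 A - 46 E$)
$V{\left(L,\left(-7 - 7\right)^{2} \right)} + G{\left(191,192 \right)} = \left(-138 - 46 \left(-7 - 7\right)^{2} - -9108\right) + \left(- \frac{71}{3} + 192 + 191\right) = \left(-138 - 46 \left(-14\right)^{2} + 9108\right) + \frac{1078}{3} = \left(-138 - 9016 + 9108\right) + \frac{1078}{3} = -46 + \frac{1078}{3} = \frac{940}{3}$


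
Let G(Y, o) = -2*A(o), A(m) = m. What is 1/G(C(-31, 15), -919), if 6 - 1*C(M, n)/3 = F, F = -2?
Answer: 1/1838 ≈ 0.00054407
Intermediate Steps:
C(M, n) = 24 (C(M, n) = 18 - 3*(-2) = 18 + 6 = 24)
G(Y, o) = -2*o
1/G(C(-31, 15), -919) = 1/(-2*(-919)) = 1/1838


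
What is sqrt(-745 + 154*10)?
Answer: sqrt(795) ≈ 28.196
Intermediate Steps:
sqrt(-745 + 154*10) = sqrt(-745 + 1540) = sqrt(795)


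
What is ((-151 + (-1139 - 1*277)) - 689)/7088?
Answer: -141/443 ≈ -0.31828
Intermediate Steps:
((-151 + (-1139 - 1*277)) - 689)/7088 = ((-151 + (-1139 - 277)) - 689)*(1/7088) = ((-151 - 1416) - 689)*(1/7088) = (-1567 - 689)*(1/7088) = -2256*1/7088 = -141/443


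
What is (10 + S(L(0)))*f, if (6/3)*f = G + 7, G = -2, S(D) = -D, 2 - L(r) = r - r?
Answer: 20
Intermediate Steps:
L(r) = 2 (L(r) = 2 - (r - r) = 2 - 1*0 = 2 + 0 = 2)
f = 5/2 (f = (-2 + 7)/2 = (1/2)*5 = 5/2 ≈ 2.5000)
(10 + S(L(0)))*f = (10 - 1*2)*(5/2) = (10 - 2)*(5/2) = 8*(5/2) = 20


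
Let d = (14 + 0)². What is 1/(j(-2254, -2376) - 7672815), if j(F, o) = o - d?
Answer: -1/7675387 ≈ -1.3029e-7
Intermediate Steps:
d = 196 (d = 14² = 196)
j(F, o) = -196 + o (j(F, o) = o - 1*196 = o - 196 = -196 + o)
1/(j(-2254, -2376) - 7672815) = 1/((-196 - 2376) - 7672815) = 1/(-2572 - 7672815) = 1/(-7675387) = -1/7675387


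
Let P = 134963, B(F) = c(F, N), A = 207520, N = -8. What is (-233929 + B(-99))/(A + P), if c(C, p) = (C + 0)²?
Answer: -224128/342483 ≈ -0.65442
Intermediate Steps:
c(C, p) = C²
B(F) = F²
(-233929 + B(-99))/(A + P) = (-233929 + (-99)²)/(207520 + 134963) = (-233929 + 9801)/342483 = -224128*1/342483 = -224128/342483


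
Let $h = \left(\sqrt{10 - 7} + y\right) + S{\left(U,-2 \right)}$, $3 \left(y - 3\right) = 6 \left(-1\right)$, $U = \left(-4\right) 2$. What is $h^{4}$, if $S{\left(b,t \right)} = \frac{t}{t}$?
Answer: $\left(2 + \sqrt{3}\right)^{4} \approx 193.99$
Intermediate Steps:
$U = -8$
$S{\left(b,t \right)} = 1$
$y = 1$ ($y = 3 + \frac{6 \left(-1\right)}{3} = 3 + \frac{1}{3} \left(-6\right) = 3 - 2 = 1$)
$h = 2 + \sqrt{3}$ ($h = \left(\sqrt{10 - 7} + 1\right) + 1 = \left(\sqrt{3} + 1\right) + 1 = \left(1 + \sqrt{3}\right) + 1 = 2 + \sqrt{3} \approx 3.7321$)
$h^{4} = \left(2 + \sqrt{3}\right)^{4}$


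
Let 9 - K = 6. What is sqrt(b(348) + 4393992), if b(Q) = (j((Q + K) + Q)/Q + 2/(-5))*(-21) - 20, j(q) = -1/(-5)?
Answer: 15*sqrt(65694889)/58 ≈ 2096.2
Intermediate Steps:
K = 3 (K = 9 - 1*6 = 9 - 6 = 3)
j(q) = 1/5 (j(q) = -1*(-1/5) = 1/5)
b(Q) = -58/5 - 21/(5*Q) (b(Q) = (1/(5*Q) + 2/(-5))*(-21) - 20 = (1/(5*Q) + 2*(-1/5))*(-21) - 20 = (1/(5*Q) - 2/5)*(-21) - 20 = (-2/5 + 1/(5*Q))*(-21) - 20 = (42/5 - 21/(5*Q)) - 20 = -58/5 - 21/(5*Q))
sqrt(b(348) + 4393992) = sqrt((1/5)*(-21 - 58*348)/348 + 4393992) = sqrt((1/5)*(1/348)*(-21 - 20184) + 4393992) = sqrt((1/5)*(1/348)*(-20205) + 4393992) = sqrt(-1347/116 + 4393992) = sqrt(509701725/116) = 15*sqrt(65694889)/58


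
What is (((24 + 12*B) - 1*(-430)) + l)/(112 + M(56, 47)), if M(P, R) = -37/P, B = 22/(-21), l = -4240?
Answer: -42544/1247 ≈ -34.117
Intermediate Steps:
B = -22/21 (B = 22*(-1/21) = -22/21 ≈ -1.0476)
(((24 + 12*B) - 1*(-430)) + l)/(112 + M(56, 47)) = (((24 + 12*(-22/21)) - 1*(-430)) - 4240)/(112 - 37/56) = (((24 - 88/7) + 430) - 4240)/(112 - 37*1/56) = ((80/7 + 430) - 4240)/(112 - 37/56) = (3090/7 - 4240)/(6235/56) = -26590/7*56/6235 = -42544/1247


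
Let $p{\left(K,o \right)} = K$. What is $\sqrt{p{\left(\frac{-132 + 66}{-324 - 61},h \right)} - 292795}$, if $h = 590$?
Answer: $\frac{i \sqrt{358673665}}{35} \approx 541.11 i$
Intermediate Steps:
$\sqrt{p{\left(\frac{-132 + 66}{-324 - 61},h \right)} - 292795} = \sqrt{\frac{-132 + 66}{-324 - 61} - 292795} = \sqrt{- \frac{66}{-385} - 292795} = \sqrt{\left(-66\right) \left(- \frac{1}{385}\right) - 292795} = \sqrt{\frac{6}{35} - 292795} = \sqrt{- \frac{10247819}{35}} = \frac{i \sqrt{358673665}}{35}$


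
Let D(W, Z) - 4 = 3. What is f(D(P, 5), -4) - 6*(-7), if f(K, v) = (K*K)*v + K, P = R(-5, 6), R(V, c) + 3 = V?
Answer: -147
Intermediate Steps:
R(V, c) = -3 + V
P = -8 (P = -3 - 5 = -8)
D(W, Z) = 7 (D(W, Z) = 4 + 3 = 7)
f(K, v) = K + v*K**2 (f(K, v) = K**2*v + K = v*K**2 + K = K + v*K**2)
f(D(P, 5), -4) - 6*(-7) = 7*(1 + 7*(-4)) - 6*(-7) = 7*(1 - 28) + 42 = 7*(-27) + 42 = -189 + 42 = -147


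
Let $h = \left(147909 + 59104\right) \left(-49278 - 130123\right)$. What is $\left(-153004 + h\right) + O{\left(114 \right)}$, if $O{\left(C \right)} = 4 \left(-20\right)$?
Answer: $-37138492297$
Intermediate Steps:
$O{\left(C \right)} = -80$
$h = -37138339213$ ($h = 207013 \left(-179401\right) = -37138339213$)
$\left(-153004 + h\right) + O{\left(114 \right)} = \left(-153004 - 37138339213\right) - 80 = -37138492217 - 80 = -37138492297$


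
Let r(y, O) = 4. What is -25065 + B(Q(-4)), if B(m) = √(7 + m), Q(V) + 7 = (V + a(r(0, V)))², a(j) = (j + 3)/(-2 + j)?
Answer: -50129/2 ≈ -25065.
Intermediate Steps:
a(j) = (3 + j)/(-2 + j)
Q(V) = -7 + (7/2 + V)² (Q(V) = -7 + (V + (3 + 4)/(-2 + 4))² = -7 + (V + 7/2)² = -7 + (7/2 + V)²)
-25065 + B(Q(-4)) = -25065 + √(7 + (-7 + (7 + 2*(-4))²/4)) = -25065 + √(7 + (-7 + (7 - 8)²/4)) = -25065 + √(7 + (-7 + (¼)*(-1)²)) = -25065 + √(7 + (-7 + (¼)*1)) = -25065 + √(7 + (-7 + ¼)) = -25065 + √(7 - 27/4) = -25065 + √(¼) = -25065 + ½ = -50129/2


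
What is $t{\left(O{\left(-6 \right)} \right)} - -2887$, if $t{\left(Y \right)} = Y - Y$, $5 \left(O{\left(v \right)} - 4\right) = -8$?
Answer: $2887$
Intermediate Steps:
$O{\left(v \right)} = \frac{12}{5}$ ($O{\left(v \right)} = 4 + \frac{1}{5} \left(-8\right) = 4 - \frac{8}{5} = \frac{12}{5}$)
$t{\left(Y \right)} = 0$
$t{\left(O{\left(-6 \right)} \right)} - -2887 = 0 - -2887 = 0 + 2887 = 2887$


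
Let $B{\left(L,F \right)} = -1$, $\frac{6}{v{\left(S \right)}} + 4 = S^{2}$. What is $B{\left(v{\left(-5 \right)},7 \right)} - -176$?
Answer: $175$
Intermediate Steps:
$v{\left(S \right)} = \frac{6}{-4 + S^{2}}$
$B{\left(v{\left(-5 \right)},7 \right)} - -176 = -1 - -176 = -1 + 176 = 175$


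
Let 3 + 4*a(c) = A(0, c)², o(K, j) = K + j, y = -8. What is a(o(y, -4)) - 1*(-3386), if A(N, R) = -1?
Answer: 6771/2 ≈ 3385.5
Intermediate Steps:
a(c) = -½ (a(c) = -¾ + (¼)*(-1)² = -¾ + (¼)*1 = -¾ + ¼ = -½)
a(o(y, -4)) - 1*(-3386) = -½ - 1*(-3386) = -½ + 3386 = 6771/2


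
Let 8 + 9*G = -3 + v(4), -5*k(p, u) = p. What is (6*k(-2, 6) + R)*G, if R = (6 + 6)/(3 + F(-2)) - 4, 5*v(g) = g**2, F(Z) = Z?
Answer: -676/75 ≈ -9.0133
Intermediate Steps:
v(g) = g**2/5
k(p, u) = -p/5
G = -13/15 (G = -8/9 + (-3 + (1/5)*4**2)/9 = -8/9 + (-3 + (1/5)*16)/9 = -8/9 + (-3 + 16/5)/9 = -8/9 + (1/9)*(1/5) = -8/9 + 1/45 = -13/15 ≈ -0.86667)
R = 8 (R = (6 + 6)/(3 - 2) - 4 = 12/1 - 4 = 12*1 - 4 = 12 - 4 = 8)
(6*k(-2, 6) + R)*G = (6*(-1/5*(-2)) + 8)*(-13/15) = (6*(2/5) + 8)*(-13/15) = (12/5 + 8)*(-13/15) = (52/5)*(-13/15) = -676/75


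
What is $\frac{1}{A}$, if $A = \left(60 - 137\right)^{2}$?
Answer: $\frac{1}{5929} \approx 0.00016866$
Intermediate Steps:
$A = 5929$ ($A = \left(-77\right)^{2} = 5929$)
$\frac{1}{A} = \frac{1}{5929}$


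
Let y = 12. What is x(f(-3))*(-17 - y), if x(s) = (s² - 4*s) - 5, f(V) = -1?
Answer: 0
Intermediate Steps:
x(s) = -5 + s² - 4*s
x(f(-3))*(-17 - y) = (-5 + (-1)² - 4*(-1))*(-17 - 1*12) = (-5 + 1 + 4)*(-17 - 12) = 0*(-29) = 0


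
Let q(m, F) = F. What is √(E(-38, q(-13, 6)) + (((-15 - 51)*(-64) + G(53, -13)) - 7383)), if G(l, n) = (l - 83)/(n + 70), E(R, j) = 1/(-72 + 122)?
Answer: I*√114058178/190 ≈ 56.209*I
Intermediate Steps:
E(R, j) = 1/50
G(l, n) = (-83 + l)/(70 + n)
√(E(-38, q(-13, 6)) + (((-15 - 51)*(-64) + G(53, -13)) - 7383)) = √(1/50 + (((-15 - 51)*(-64) + (-83 + 53)/(70 - 13)) - 7383)) = √(1/50 + ((-66*(-64) - 30/57) - 7383)) = √(1/50 + ((4224 + (1/57)*(-30)) - 7383)) = √(1/50 + ((4224 - 10/19) - 7383)) = √(1/50 + (80246/19 - 7383)) = √(1/50 - 60031/19) = √(-3001531/950) = I*√114058178/190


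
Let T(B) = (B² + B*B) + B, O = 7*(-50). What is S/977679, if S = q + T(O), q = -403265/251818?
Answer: 61606870435/246197170422 ≈ 0.25023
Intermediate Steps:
O = -350
T(B) = B + 2*B² (T(B) = (B² + B²) + B = 2*B² + B = B + 2*B²)
q = -403265/251818 (q = -403265*1/251818 = -403265/251818 ≈ -1.6014)
S = 61606870435/251818 (S = -403265/251818 - 350*(1 + 2*(-350)) = -403265/251818 - 350*(1 - 700) = -403265/251818 - 350*(-699) = -403265/251818 + 244650 = 61606870435/251818 ≈ 2.4465e+5)
S/977679 = (61606870435/251818)/977679 = (61606870435/251818)*(1/977679) = 61606870435/246197170422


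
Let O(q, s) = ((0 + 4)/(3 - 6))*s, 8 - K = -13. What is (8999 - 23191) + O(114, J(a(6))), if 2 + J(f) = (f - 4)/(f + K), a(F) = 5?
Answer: -184462/13 ≈ -14189.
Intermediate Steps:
K = 21 (K = 8 - 1*(-13) = 8 + 13 = 21)
J(f) = -2 + (-4 + f)/(21 + f) (J(f) = -2 + (f - 4)/(f + 21) = -2 + (-4 + f)/(21 + f))
O(q, s) = -4*s/3 (O(q, s) = (4/(-3))*s = (4*(-1/3))*s = -4*s/3)
(8999 - 23191) + O(114, J(a(6))) = (8999 - 23191) - 4*(-46 - 1*5)/(3*(21 + 5)) = -14192 - 4*(-46 - 5)/(3*26) = -14192 - 2*(-51)/39 = -14192 - 4/3*(-51/26) = -14192 + 34/13 = -184462/13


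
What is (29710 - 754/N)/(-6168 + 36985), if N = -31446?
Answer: 467130707/484535691 ≈ 0.96408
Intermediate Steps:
(29710 - 754/N)/(-6168 + 36985) = (29710 - 754/(-31446))/(-6168 + 36985) = (29710 - 754*(-1/31446))/30817 = (29710 + 377/15723)*(1/30817) = (467130707/15723)*(1/30817) = 467130707/484535691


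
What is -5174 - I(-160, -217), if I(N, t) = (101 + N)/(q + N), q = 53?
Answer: -553677/107 ≈ -5174.6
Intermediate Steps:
I(N, t) = (101 + N)/(53 + N)
-5174 - I(-160, -217) = -5174 - (101 - 160)/(53 - 160) = -5174 - (-59)/(-107) = -5174 - (-1)*(-59)/107 = -5174 - 1*59/107 = -5174 - 59/107 = -553677/107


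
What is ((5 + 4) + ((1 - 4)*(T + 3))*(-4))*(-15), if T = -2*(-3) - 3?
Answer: -1215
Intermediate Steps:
T = 3 (T = 6 - 3 = 3)
((5 + 4) + ((1 - 4)*(T + 3))*(-4))*(-15) = ((5 + 4) + ((1 - 4)*(3 + 3))*(-4))*(-15) = (9 - 3*6*(-4))*(-15) = (9 - 18*(-4))*(-15) = (9 + 72)*(-15) = 81*(-15) = -1215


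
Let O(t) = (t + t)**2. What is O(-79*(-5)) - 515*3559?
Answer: -1208785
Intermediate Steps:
O(t) = 4*t**2 (O(t) = (2*t)**2 = 4*t**2)
O(-79*(-5)) - 515*3559 = 4*(-79*(-5))**2 - 515*3559 = 4*395**2 - 1832885 = 4*156025 - 1832885 = 624100 - 1832885 = -1208785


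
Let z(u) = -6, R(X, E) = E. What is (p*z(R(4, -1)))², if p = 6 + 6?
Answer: 5184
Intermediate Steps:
p = 12
(p*z(R(4, -1)))² = (12*(-6))² = (-72)² = 5184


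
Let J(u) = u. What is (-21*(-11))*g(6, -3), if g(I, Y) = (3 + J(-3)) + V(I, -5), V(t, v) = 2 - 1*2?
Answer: 0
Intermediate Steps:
V(t, v) = 0 (V(t, v) = 2 - 2 = 0)
g(I, Y) = 0 (g(I, Y) = (3 - 3) + 0 = 0 + 0 = 0)
(-21*(-11))*g(6, -3) = -21*(-11)*0 = 231*0 = 0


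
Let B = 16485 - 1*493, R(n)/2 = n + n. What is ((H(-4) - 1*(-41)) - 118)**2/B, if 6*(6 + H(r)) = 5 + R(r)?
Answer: 259081/575712 ≈ 0.45002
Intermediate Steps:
R(n) = 4*n (R(n) = 2*(n + n) = 2*(2*n) = 4*n)
H(r) = -31/6 + 2*r/3 (H(r) = -6 + (5 + 4*r)/6 = -6 + (5/6 + 2*r/3) = -31/6 + 2*r/3)
B = 15992 (B = 16485 - 493 = 15992)
((H(-4) - 1*(-41)) - 118)**2/B = (((-31/6 + (2/3)*(-4)) - 1*(-41)) - 118)**2/15992 = (((-31/6 - 8/3) + 41) - 118)**2*(1/15992) = ((-47/6 + 41) - 118)**2*(1/15992) = (199/6 - 118)**2*(1/15992) = (-509/6)**2*(1/15992) = (259081/36)*(1/15992) = 259081/575712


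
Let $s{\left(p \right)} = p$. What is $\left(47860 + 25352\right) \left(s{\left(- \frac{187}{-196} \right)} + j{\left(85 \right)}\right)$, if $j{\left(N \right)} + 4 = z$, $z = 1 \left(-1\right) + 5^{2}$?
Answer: $\frac{75170421}{49} \approx 1.5341 \cdot 10^{6}$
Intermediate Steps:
$z = 24$ ($z = -1 + 25 = 24$)
$j{\left(N \right)} = 20$ ($j{\left(N \right)} = -4 + 24 = 20$)
$\left(47860 + 25352\right) \left(s{\left(- \frac{187}{-196} \right)} + j{\left(85 \right)}\right) = \left(47860 + 25352\right) \left(- \frac{187}{-196} + 20\right) = 73212 \left(\left(-187\right) \left(- \frac{1}{196}\right) + 20\right) = 73212 \left(\frac{187}{196} + 20\right) = 73212 \cdot \frac{4107}{196} = \frac{75170421}{49}$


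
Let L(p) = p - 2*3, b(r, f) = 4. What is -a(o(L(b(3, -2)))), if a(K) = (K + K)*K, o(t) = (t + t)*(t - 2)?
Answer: -512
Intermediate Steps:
L(p) = -6 + p (L(p) = p - 6 = -6 + p)
o(t) = 2*t*(-2 + t) (o(t) = (2*t)*(-2 + t) = 2*t*(-2 + t))
a(K) = 2*K² (a(K) = (2*K)*K = 2*K²)
-a(o(L(b(3, -2)))) = -2*(2*(-6 + 4)*(-2 + (-6 + 4)))² = -2*(2*(-2)*(-2 - 2))² = -2*(2*(-2)*(-4))² = -2*16² = -2*256 = -1*512 = -512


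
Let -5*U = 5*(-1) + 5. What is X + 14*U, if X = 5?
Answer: 5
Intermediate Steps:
U = 0 (U = -(5*(-1) + 5)/5 = -(-5 + 5)/5 = -⅕*0 = 0)
X + 14*U = 5 + 14*0 = 5 + 0 = 5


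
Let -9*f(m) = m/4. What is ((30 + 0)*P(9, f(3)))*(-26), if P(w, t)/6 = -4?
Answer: 18720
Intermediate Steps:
f(m) = -m/36 (f(m) = -m/(9*4) = -m/36)
P(w, t) = -24 (P(w, t) = 6*(-4) = -24)
((30 + 0)*P(9, f(3)))*(-26) = ((30 + 0)*(-24))*(-26) = (30*(-24))*(-26) = -720*(-26) = 18720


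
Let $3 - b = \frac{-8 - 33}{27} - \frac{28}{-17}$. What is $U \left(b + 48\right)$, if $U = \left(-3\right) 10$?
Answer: $- \frac{233500}{153} \approx -1526.1$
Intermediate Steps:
$b = \frac{1318}{459}$ ($b = 3 - \left(\frac{-8 - 33}{27} - \frac{28}{-17}\right) = 3 - \left(\left(-41\right) \frac{1}{27} - - \frac{28}{17}\right) = 3 - \left(- \frac{41}{27} + \frac{28}{17}\right) = 3 - \frac{59}{459} = \frac{1318}{459} \approx 2.8715$)
$U = -30$
$U \left(b + 48\right) = - 30 \left(\frac{1318}{459} + 48\right) = \left(-30\right) \frac{23350}{459} = - \frac{233500}{153}$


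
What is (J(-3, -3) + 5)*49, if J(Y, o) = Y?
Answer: 98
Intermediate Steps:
(J(-3, -3) + 5)*49 = (-3 + 5)*49 = 2*49 = 98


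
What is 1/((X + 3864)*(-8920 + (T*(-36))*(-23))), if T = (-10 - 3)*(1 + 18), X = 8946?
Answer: -1/2734115160 ≈ -3.6575e-10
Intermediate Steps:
T = -247 (T = -13*19 = -247)
1/((X + 3864)*(-8920 + (T*(-36))*(-23))) = 1/((8946 + 3864)*(-8920 - 247*(-36)*(-23))) = 1/(12810*(-8920 + 8892*(-23))) = 1/(12810*(-8920 - 204516)) = 1/(12810*(-213436)) = 1/(-2734115160) = -1/2734115160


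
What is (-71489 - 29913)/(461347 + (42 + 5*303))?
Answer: -50701/231452 ≈ -0.21906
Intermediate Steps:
(-71489 - 29913)/(461347 + (42 + 5*303)) = -101402/(461347 + (42 + 1515)) = -101402/(461347 + 1557) = -101402/462904 = -101402*1/462904 = -50701/231452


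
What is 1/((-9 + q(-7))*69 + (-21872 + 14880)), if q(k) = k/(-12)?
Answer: -4/30291 ≈ -0.00013205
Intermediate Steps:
q(k) = -k/12 (q(k) = k*(-1/12) = -k/12)
1/((-9 + q(-7))*69 + (-21872 + 14880)) = 1/((-9 - 1/12*(-7))*69 + (-21872 + 14880)) = 1/((-9 + 7/12)*69 - 6992) = 1/(-101/12*69 - 6992) = 1/(-2323/4 - 6992) = 1/(-30291/4) = -4/30291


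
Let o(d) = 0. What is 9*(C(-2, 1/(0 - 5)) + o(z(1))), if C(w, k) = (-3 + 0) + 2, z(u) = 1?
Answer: -9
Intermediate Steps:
C(w, k) = -1 (C(w, k) = -3 + 2 = -1)
9*(C(-2, 1/(0 - 5)) + o(z(1))) = 9*(-1 + 0) = 9*(-1) = -9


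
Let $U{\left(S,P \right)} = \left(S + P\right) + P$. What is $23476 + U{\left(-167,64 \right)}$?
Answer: $23437$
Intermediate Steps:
$U{\left(S,P \right)} = S + 2 P$ ($U{\left(S,P \right)} = \left(P + S\right) + P = S + 2 P$)
$23476 + U{\left(-167,64 \right)} = 23476 + \left(-167 + 2 \cdot 64\right) = 23476 + \left(-167 + 128\right) = 23476 - 39 = 23437$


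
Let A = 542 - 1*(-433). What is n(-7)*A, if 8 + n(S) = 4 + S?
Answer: -10725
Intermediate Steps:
A = 975 (A = 542 + 433 = 975)
n(S) = -4 + S (n(S) = -8 + (4 + S) = -4 + S)
n(-7)*A = (-4 - 7)*975 = -11*975 = -10725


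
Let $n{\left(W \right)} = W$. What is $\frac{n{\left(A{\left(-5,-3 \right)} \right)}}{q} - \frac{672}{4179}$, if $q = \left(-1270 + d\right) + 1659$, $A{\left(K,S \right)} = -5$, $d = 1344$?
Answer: $- \frac{56451}{344867} \approx -0.16369$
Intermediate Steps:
$q = 1733$ ($q = \left(-1270 + 1344\right) + 1659 = 74 + 1659 = 1733$)
$\frac{n{\left(A{\left(-5,-3 \right)} \right)}}{q} - \frac{672}{4179} = - \frac{5}{1733} - \frac{672}{4179} = \left(-5\right) \frac{1}{1733} - \frac{32}{199} = - \frac{5}{1733} - \frac{32}{199} = - \frac{56451}{344867}$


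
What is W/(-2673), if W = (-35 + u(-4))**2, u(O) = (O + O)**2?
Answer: -841/2673 ≈ -0.31463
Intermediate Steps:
u(O) = 4*O**2 (u(O) = (2*O)**2 = 4*O**2)
W = 841 (W = (-35 + 4*(-4)**2)**2 = (-35 + 4*16)**2 = (-35 + 64)**2 = 29**2 = 841)
W/(-2673) = 841/(-2673) = 841*(-1/2673) = -841/2673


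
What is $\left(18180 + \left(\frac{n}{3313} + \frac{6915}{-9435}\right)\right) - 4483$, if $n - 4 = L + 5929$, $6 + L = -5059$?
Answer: $\frac{28541881948}{2083877} \approx 13697.0$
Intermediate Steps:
$L = -5065$ ($L = -6 - 5059 = -5065$)
$n = 868$ ($n = 4 + \left(-5065 + 5929\right) = 4 + 864 = 868$)
$\left(18180 + \left(\frac{n}{3313} + \frac{6915}{-9435}\right)\right) - 4483 = \left(18180 + \left(\frac{868}{3313} + \frac{6915}{-9435}\right)\right) - 4483 = \left(18180 + \left(868 \cdot \frac{1}{3313} + 6915 \left(- \frac{1}{9435}\right)\right)\right) - 4483 = \left(18180 + \left(\frac{868}{3313} - \frac{461}{629}\right)\right) - 4483 = \left(18180 - \frac{981321}{2083877}\right) - 4483 = \frac{37883902539}{2083877} - 4483 = \frac{28541881948}{2083877}$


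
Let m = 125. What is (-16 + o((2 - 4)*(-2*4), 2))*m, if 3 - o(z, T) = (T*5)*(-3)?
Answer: 2125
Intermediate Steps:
o(z, T) = 3 + 15*T (o(z, T) = 3 - T*5*(-3) = 3 - 5*T*(-3) = 3 - (-15)*T = 3 + 15*T)
(-16 + o((2 - 4)*(-2*4), 2))*m = (-16 + (3 + 15*2))*125 = (-16 + (3 + 30))*125 = (-16 + 33)*125 = 17*125 = 2125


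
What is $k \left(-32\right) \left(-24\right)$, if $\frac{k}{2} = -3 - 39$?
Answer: $-64512$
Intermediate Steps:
$k = -84$ ($k = 2 \left(-3 - 39\right) = 2 \left(-42\right) = -84$)
$k \left(-32\right) \left(-24\right) = \left(-84\right) \left(-32\right) \left(-24\right) = 2688 \left(-24\right) = -64512$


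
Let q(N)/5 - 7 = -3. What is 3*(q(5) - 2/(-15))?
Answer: 302/5 ≈ 60.400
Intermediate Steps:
q(N) = 20 (q(N) = 35 + 5*(-3) = 35 - 15 = 20)
3*(q(5) - 2/(-15)) = 3*(20 - 2/(-15)) = 3*(20 - 2*(-1/15)) = 3*(20 + 2/15) = 3*(302/15) = 302/5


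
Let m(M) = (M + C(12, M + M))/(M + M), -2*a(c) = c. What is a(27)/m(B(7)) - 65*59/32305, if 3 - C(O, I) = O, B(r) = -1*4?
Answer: -54443/6461 ≈ -8.4264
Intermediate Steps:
B(r) = -4
C(O, I) = 3 - O
a(c) = -c/2
m(M) = (-9 + M)/(2*M) (m(M) = (M + (3 - 1*12))/(M + M) = (M + (3 - 12))/((2*M)) = (M - 9)*(1/(2*M)) = (-9 + M)*(1/(2*M)) = (-9 + M)/(2*M))
a(27)/m(B(7)) - 65*59/32305 = (-1/2*27)/(((1/2)*(-9 - 4)/(-4))) - 65*59/32305 = -27/(2*((1/2)*(-1/4)*(-13))) - 3835*1/32305 = -27/(2*13/8) - 59/497 = -27/2*8/13 - 59/497 = -108/13 - 59/497 = -54443/6461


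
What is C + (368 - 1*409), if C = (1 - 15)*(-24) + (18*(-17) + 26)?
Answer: 15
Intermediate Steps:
C = 56 (C = -14*(-24) + (-306 + 26) = 336 - 280 = 56)
C + (368 - 1*409) = 56 + (368 - 1*409) = 56 + (368 - 409) = 56 - 41 = 15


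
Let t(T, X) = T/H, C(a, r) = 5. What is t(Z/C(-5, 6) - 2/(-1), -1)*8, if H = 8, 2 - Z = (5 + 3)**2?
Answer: -52/5 ≈ -10.400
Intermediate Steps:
Z = -62 (Z = 2 - (5 + 3)**2 = 2 - 1*8**2 = 2 - 1*64 = 2 - 64 = -62)
t(T, X) = T/8
t(Z/C(-5, 6) - 2/(-1), -1)*8 = ((-62/5 - 2/(-1))/8)*8 = ((-62*1/5 - 2*(-1))/8)*8 = ((-62/5 + 2)/8)*8 = ((1/8)*(-52/5))*8 = -13/10*8 = -52/5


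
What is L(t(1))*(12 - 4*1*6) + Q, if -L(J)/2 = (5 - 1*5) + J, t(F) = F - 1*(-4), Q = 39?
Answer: 159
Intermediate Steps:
t(F) = 4 + F (t(F) = F + 4 = 4 + F)
L(J) = -2*J (L(J) = -2*((5 - 1*5) + J) = -2*((5 - 5) + J) = -2*(0 + J) = -2*J)
L(t(1))*(12 - 4*1*6) + Q = (-2*(4 + 1))*(12 - 4*1*6) + 39 = (-2*5)*(12 - 4*6) + 39 = -10*(12 - 24) + 39 = -10*(-12) + 39 = 120 + 39 = 159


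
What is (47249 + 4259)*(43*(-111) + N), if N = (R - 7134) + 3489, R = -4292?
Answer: -654666680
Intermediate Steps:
N = -7937 (N = (-4292 - 7134) + 3489 = -11426 + 3489 = -7937)
(47249 + 4259)*(43*(-111) + N) = (47249 + 4259)*(43*(-111) - 7937) = 51508*(-4773 - 7937) = 51508*(-12710) = -654666680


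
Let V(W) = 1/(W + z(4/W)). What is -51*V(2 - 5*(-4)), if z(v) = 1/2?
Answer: -34/15 ≈ -2.2667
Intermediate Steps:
z(v) = 1/2
V(W) = 1/(1/2 + W) (V(W) = 1/(W + 1/2) = 1/(1/2 + W))
-51*V(2 - 5*(-4)) = -102/(1 + 2*(2 - 5*(-4))) = -102/(1 + 2*(2 + 20)) = -102/(1 + 2*22) = -102/(1 + 44) = -102/45 = -51*2/45 = -34/15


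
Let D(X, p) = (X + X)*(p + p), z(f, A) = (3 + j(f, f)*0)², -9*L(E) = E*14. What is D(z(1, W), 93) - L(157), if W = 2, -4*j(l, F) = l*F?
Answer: 32330/9 ≈ 3592.2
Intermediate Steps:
j(l, F) = -F*l/4 (j(l, F) = -l*F/4 = -F*l/4)
L(E) = -14*E/9 (L(E) = -E*14/9 = -14*E/9)
z(f, A) = 9 (z(f, A) = (3 - f*f/4*0)² = (3 - f²/4*0)² = (3 + 0)² = 3² = 9)
D(X, p) = 4*X*p (D(X, p) = (2*X)*(2*p) = 4*X*p)
D(z(1, W), 93) - L(157) = 4*9*93 - (-14)*157/9 = 3348 - 1*(-2198/9) = 3348 + 2198/9 = 32330/9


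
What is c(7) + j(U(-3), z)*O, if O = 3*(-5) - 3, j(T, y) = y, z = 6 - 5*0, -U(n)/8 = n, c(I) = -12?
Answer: -120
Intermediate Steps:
U(n) = -8*n
z = 6 (z = 6 + 0 = 6)
O = -18 (O = -15 - 3 = -18)
c(7) + j(U(-3), z)*O = -12 + 6*(-18) = -12 - 108 = -120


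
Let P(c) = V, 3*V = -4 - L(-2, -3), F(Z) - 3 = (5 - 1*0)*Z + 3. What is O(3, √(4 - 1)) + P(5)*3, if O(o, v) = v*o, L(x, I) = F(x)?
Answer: 3*√3 ≈ 5.1962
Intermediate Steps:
F(Z) = 6 + 5*Z (F(Z) = 3 + ((5 - 1*0)*Z + 3) = 3 + ((5 + 0)*Z + 3) = 3 + (5*Z + 3) = 3 + (3 + 5*Z) = 6 + 5*Z)
L(x, I) = 6 + 5*x
V = 0 (V = (-4 - (6 + 5*(-2)))/3 = (-4 - (6 - 10))/3 = (-4 - 1*(-4))/3 = (-4 + 4)/3 = (⅓)*0 = 0)
P(c) = 0
O(o, v) = o*v
O(3, √(4 - 1)) + P(5)*3 = 3*√(4 - 1) + 0*3 = 3*√3 + 0 = 3*√3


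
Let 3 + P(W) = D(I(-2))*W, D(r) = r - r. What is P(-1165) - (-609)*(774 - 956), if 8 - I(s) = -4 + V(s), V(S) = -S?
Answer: -110841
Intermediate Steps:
I(s) = 12 + s (I(s) = 8 - (-4 - s) = 8 + (4 + s) = 12 + s)
D(r) = 0
P(W) = -3 (P(W) = -3 + 0*W = -3 + 0 = -3)
P(-1165) - (-609)*(774 - 956) = -3 - (-609)*(774 - 956) = -3 - (-609)*(-182) = -3 - 1*110838 = -3 - 110838 = -110841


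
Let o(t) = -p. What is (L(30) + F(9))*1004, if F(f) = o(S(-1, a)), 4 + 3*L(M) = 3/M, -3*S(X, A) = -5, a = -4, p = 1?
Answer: -11546/5 ≈ -2309.2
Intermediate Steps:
S(X, A) = 5/3 (S(X, A) = -1/3*(-5) = 5/3)
o(t) = -1 (o(t) = -1*1 = -1)
L(M) = -4/3 + 1/M (L(M) = -4/3 + (3/M)/3 = -4/3 + 1/M)
F(f) = -1
(L(30) + F(9))*1004 = ((-4/3 + 1/30) - 1)*1004 = (-13/10 - 1)*1004 = -23/10*1004 = -11546/5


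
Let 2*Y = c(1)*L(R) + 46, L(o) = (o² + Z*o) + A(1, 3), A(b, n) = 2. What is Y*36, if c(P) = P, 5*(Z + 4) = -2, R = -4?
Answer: 7344/5 ≈ 1468.8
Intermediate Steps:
Z = -22/5 (Z = -4 + (⅕)*(-2) = -4 - ⅖ = -22/5 ≈ -4.4000)
L(o) = 2 + o² - 22*o/5 (L(o) = (o² - 22*o/5) + 2 = 2 + o² - 22*o/5)
Y = 204/5 (Y = (1*(2 + (-4)² - 22/5*(-4)) + 46)/2 = (1*(2 + 16 + 88/5) + 46)/2 = (1*(178/5) + 46)/2 = (178/5 + 46)/2 = (½)*(408/5) = 204/5 ≈ 40.800)
Y*36 = (204/5)*36 = 7344/5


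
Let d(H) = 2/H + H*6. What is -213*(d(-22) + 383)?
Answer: -587880/11 ≈ -53444.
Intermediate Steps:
d(H) = 2/H + 6*H
-213*(d(-22) + 383) = -213*((2/(-22) + 6*(-22)) + 383) = -213*((2*(-1/22) - 132) + 383) = -213*((-1/11 - 132) + 383) = -213*(-1453/11 + 383) = -213*2760/11 = -587880/11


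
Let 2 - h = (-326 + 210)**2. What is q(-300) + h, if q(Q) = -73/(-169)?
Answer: -2273653/169 ≈ -13454.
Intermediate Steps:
q(Q) = 73/169 (q(Q) = -73*(-1/169) = 73/169)
h = -13454 (h = 2 - (-326 + 210)**2 = 2 - 1*(-116)**2 = 2 - 1*13456 = 2 - 13456 = -13454)
q(-300) + h = 73/169 - 13454 = -2273653/169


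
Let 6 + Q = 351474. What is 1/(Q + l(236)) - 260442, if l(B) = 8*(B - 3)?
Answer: -92022492743/353332 ≈ -2.6044e+5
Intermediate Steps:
l(B) = -24 + 8*B (l(B) = 8*(-3 + B) = -24 + 8*B)
Q = 351468 (Q = -6 + 351474 = 351468)
1/(Q + l(236)) - 260442 = 1/(351468 + (-24 + 8*236)) - 260442 = 1/(351468 + (-24 + 1888)) - 260442 = 1/(351468 + 1864) - 260442 = 1/353332 - 260442 = -92022492743/353332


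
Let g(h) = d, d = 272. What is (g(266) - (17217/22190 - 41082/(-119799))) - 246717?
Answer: -218379176221471/886113270 ≈ -2.4645e+5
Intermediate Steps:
g(h) = 272
(g(266) - (17217/22190 - 41082/(-119799))) - 246717 = (272 - (17217/22190 - 41082/(-119799))) - 246717 = (272 - (17217*(1/22190) - 41082*(-1/119799))) - 246717 = (272 - (17217/22190 + 13694/39933)) - 246717 = (272 - 1*991396321/886113270) - 246717 = (272 - 991396321/886113270) - 246717 = 240031413119/886113270 - 246717 = -218379176221471/886113270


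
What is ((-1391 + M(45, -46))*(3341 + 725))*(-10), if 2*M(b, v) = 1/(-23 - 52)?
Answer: 848374966/15 ≈ 5.6558e+7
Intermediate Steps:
M(b, v) = -1/150 (M(b, v) = 1/(2*(-23 - 52)) = (½)/(-75) = (½)*(-1/75) = -1/150)
((-1391 + M(45, -46))*(3341 + 725))*(-10) = ((-1391 - 1/150)*(3341 + 725))*(-10) = -208651/150*4066*(-10) = -424187483/75*(-10) = 848374966/15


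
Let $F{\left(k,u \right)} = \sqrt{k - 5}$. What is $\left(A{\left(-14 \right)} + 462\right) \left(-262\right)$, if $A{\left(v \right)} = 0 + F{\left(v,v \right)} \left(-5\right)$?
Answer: $-121044 + 1310 i \sqrt{19} \approx -1.2104 \cdot 10^{5} + 5710.2 i$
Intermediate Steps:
$F{\left(k,u \right)} = \sqrt{-5 + k}$
$A{\left(v \right)} = - 5 \sqrt{-5 + v}$ ($A{\left(v \right)} = 0 + \sqrt{-5 + v} \left(-5\right) = 0 - 5 \sqrt{-5 + v} = - 5 \sqrt{-5 + v}$)
$\left(A{\left(-14 \right)} + 462\right) \left(-262\right) = \left(- 5 \sqrt{-5 - 14} + 462\right) \left(-262\right) = \left(- 5 \sqrt{-19} + 462\right) \left(-262\right) = \left(- 5 i \sqrt{19} + 462\right) \left(-262\right) = \left(462 - 5 i \sqrt{19}\right) \left(-262\right) = -121044 + 1310 i \sqrt{19}$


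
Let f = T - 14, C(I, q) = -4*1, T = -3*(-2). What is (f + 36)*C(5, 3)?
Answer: -112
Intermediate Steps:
T = 6
C(I, q) = -4
f = -8 (f = 6 - 14 = -8)
(f + 36)*C(5, 3) = (-8 + 36)*(-4) = 28*(-4) = -112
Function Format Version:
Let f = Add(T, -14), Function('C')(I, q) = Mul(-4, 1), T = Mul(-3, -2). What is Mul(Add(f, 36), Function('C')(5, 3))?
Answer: -112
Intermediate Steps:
T = 6
Function('C')(I, q) = -4
f = -8 (f = Add(6, -14) = -8)
Mul(Add(f, 36), Function('C')(5, 3)) = Mul(Add(-8, 36), -4) = Mul(28, -4) = -112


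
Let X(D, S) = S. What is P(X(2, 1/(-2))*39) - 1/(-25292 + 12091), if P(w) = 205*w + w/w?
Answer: -105515591/26402 ≈ -3996.5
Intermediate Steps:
P(w) = 1 + 205*w (P(w) = 205*w + 1 = 1 + 205*w)
P(X(2, 1/(-2))*39) - 1/(-25292 + 12091) = (1 + 205*(39/(-2))) - 1/(-25292 + 12091) = (1 + 205*(-½*39)) - 1/(-13201) = (1 + 205*(-39/2)) - 1*(-1/13201) = (1 - 7995/2) + 1/13201 = -7993/2 + 1/13201 = -105515591/26402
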